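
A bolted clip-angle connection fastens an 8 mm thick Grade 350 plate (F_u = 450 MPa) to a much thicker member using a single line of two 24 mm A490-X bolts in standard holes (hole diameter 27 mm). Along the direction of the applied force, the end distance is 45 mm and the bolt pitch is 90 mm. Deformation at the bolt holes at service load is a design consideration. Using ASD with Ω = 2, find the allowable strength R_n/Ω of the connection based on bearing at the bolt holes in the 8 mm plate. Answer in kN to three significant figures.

Per bolt r_n = 1.2 l_c t F_u ≤ 2.4 d t F_u; upper limit = 2.4 × 24 × 8 × 450 / 1000 = 207.4 kN.
Edge bolt: l_c = 45 − 27/2 = 31.5 mm → 1.2 × 31.5 × 8 × 450 / 1000 = 136.1 → r_n = 136.1 kN.
Interior bolts: l_c = 90 − 27 = 63 mm → 1.2 × 63 × 8 × 450 / 1000 = 272.2 → r_n = 207.4 kN.
R_n = 1 × 136.1 + 1 × 207.4 = 343.4 kN.
Allowable strength R_n/Ω = 343.4 / 2 = 172 kN.

172 kN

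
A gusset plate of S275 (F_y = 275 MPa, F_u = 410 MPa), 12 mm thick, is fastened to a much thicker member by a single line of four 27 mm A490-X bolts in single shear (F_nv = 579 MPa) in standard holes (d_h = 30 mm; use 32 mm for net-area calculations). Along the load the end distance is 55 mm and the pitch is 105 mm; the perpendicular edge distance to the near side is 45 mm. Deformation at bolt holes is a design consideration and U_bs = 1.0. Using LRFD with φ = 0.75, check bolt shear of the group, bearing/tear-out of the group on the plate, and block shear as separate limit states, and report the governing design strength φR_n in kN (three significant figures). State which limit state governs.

Bolt shear: A_b = π·27²/4 = 572.6 mm²; R_n = 579 × 572.6 × 4 × 1 / 1000 = 1326 kN → 0.75 × 1326 = 995 kN.
Bearing: edge l_c = 40, r_n = 236.2 kN; interior l_c = 75, r_n = 318.8 kN; R_n = 236.2 + 3·318.8 = 1193 kN → 894 kN.
Block shear: A_gv = 4440, A_nv = 3096, A_nt = 348 mm²; R_n = min(0.6F_uA_nv, 0.6F_yA_gv) + U_bs·F_u·A_nt = 875.3 kN → 656 kN.
Block shear governs: 656 kN.

656 kN (block shear governs)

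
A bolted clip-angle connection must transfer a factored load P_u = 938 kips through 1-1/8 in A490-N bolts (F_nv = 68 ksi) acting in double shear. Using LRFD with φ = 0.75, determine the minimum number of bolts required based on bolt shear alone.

A_b = π·1.125²/4 = 0.994 in².
Per-bolt design strength φR_n = 0.75 × 68 × 0.994 × 2 = 101.4 kips.
n ≥ 938 / 101.4 = 9.251 → use 10 bolts.

10 bolts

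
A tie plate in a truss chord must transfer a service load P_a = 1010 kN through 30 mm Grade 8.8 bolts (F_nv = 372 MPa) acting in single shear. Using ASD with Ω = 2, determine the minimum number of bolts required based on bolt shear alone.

A_b = π·30²/4 = 706.9 mm².
Per-bolt allowable strength R_n/Ω = 372 × 706.9 × 1 / 1000 / 2 = 131.5 kN.
n ≥ 1010 / 131.5 = 7.682 → use 8 bolts.

8 bolts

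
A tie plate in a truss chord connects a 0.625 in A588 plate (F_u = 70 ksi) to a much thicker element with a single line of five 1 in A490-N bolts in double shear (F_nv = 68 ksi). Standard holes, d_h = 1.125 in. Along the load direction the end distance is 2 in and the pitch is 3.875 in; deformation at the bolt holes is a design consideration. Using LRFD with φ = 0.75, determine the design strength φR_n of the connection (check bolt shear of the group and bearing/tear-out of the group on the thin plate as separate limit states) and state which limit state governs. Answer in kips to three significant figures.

372 kips (bearing governs)

Bolt shear: A_b = π·1²/4 = 0.7854 in²; R_n = 68 × 0.7854 × 5 × 2 = 534.1 kips → 0.75 × 534.1 = 401 kips.
Bearing (1.2 l_c t F_u ≤ 2.4 d t F_u): upper limit = 2.4·1·0.625·70 = 105 kips.
  Edge l_c = 2 − 1.125/2 = 1.438 → r_n = 75.47 kips; interior l_c = 3.875 − 1.125 = 2.75 → r_n = 105 kips.
  R_n,bearing = 1·75.47 + 4·105 = 495.5 kips → 0.75 × 495.5 = 372 kips.
Bearing governs: 372 kips.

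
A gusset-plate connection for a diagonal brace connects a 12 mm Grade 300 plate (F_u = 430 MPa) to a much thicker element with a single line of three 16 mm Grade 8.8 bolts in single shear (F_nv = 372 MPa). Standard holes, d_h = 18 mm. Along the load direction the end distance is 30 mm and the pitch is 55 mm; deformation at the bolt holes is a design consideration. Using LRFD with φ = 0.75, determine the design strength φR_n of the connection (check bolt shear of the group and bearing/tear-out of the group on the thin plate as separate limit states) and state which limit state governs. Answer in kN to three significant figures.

Bolt shear: A_b = π·16²/4 = 201.1 mm²; R_n = 372 × 201.1 × 3 × 1 / 1000 = 224.4 kN → 0.75 × 224.4 = 168 kN.
Bearing (1.2 l_c t F_u ≤ 2.4 d t F_u): upper limit = 2.4·16·12·430 / 1000 = 198.1 kN.
  Edge l_c = 30 − 18/2 = 21 → r_n = 130 kN; interior l_c = 55 − 18 = 37 → r_n = 198.1 kN.
  R_n,bearing = 1·130 + 2·198.1 = 526.3 kN → 0.75 × 526.3 = 395 kN.
Bolt shear governs: 168 kN.

168 kN (bolt shear governs)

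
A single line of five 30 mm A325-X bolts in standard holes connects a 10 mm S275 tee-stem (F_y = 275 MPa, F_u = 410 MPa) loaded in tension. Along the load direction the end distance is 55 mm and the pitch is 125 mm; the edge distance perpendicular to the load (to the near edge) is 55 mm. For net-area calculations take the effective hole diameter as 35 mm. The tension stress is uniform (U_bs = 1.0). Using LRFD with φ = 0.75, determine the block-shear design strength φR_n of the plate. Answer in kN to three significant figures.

802 kN

Shear plane L_v = 55 + 4·125 = 555 mm; A_gv = 555 × 10 = 5550 mm².
A_nv = (555 − 4.5·35) × 10 = 3975 mm².
A_nt = (55 − 0.5·35) × 10 = 375 mm².
0.6 F_u A_nv = 977.9 kN; 0.6 F_y A_gv = 915.8 kN → shear yielding governs the shear term.
R_n = 915.8 + 1.0 × 410 × 375 / 1000 = 1070 kN.
Design strength φR_n = 0.75 × 1070 = 802 kN.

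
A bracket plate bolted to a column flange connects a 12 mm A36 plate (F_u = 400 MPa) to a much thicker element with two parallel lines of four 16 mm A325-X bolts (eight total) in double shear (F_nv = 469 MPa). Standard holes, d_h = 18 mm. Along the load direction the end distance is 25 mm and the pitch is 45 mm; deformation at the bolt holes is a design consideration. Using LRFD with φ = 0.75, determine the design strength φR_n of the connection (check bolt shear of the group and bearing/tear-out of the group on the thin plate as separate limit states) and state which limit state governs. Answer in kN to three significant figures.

838 kN (bearing governs)

Bolt shear: A_b = π·16²/4 = 201.1 mm²; R_n = 469 × 201.1 × 8 × 2 / 1000 = 1509 kN → 0.75 × 1509 = 1130 kN.
Bearing (1.2 l_c t F_u ≤ 2.4 d t F_u): upper limit = 2.4·16·12·400 / 1000 = 184.3 kN.
  Edge l_c = 25 − 18/2 = 16 → r_n = 92.16 kN; interior l_c = 45 − 18 = 27 → r_n = 155.5 kN.
  R_n,bearing = 2·92.16 + 6·155.5 = 1117 kN → 0.75 × 1117 = 838 kN.
Bearing governs: 838 kN.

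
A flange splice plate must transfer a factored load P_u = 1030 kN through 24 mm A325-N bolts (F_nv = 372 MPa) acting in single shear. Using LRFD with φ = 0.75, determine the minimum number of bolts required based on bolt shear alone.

9 bolts

A_b = π·24²/4 = 452.4 mm².
Per-bolt design strength φR_n = 0.75 × 372 × 452.4 × 1 / 1000 = 126.2 kN.
n ≥ 1030 / 126.2 = 8.161 → use 9 bolts.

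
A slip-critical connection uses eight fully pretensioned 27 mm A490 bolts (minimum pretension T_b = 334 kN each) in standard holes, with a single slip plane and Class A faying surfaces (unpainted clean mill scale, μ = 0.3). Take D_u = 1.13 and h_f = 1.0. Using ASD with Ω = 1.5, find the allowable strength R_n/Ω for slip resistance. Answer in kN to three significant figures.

604 kN

R_n = μ · D_u · h_f · T_b · n_s · n_b = 0.3 × 1.13 × 1.0 × 334 × 1 × 8 = 905.8 kN.
Allowable strength R_n/Ω = 905.8 / 1.5 = 604 kN.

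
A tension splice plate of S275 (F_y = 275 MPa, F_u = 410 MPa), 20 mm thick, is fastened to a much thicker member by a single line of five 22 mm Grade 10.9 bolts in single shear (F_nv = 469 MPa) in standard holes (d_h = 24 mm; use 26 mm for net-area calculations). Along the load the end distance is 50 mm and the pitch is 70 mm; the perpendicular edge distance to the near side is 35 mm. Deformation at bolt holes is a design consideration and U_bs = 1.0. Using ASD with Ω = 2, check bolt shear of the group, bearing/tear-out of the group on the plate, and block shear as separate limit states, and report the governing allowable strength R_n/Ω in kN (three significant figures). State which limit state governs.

Bolt shear: A_b = π·22²/4 = 380.1 mm²; R_n = 469 × 380.1 × 5 × 1 / 1000 = 891.4 kN → 891.4 / 2 = 446 kN.
Bearing: edge l_c = 38, r_n = 373.9 kN; interior l_c = 46, r_n = 433 kN; R_n = 373.9 + 4·433 = 2106 kN → 1050 kN.
Block shear: A_gv = 6600, A_nv = 4260, A_nt = 440 mm²; R_n = min(0.6F_uA_nv, 0.6F_yA_gv) + U_bs·F_u·A_nt = 1228 kN → 614 kN.
Bolt shear governs: 446 kN.

446 kN (bolt shear governs)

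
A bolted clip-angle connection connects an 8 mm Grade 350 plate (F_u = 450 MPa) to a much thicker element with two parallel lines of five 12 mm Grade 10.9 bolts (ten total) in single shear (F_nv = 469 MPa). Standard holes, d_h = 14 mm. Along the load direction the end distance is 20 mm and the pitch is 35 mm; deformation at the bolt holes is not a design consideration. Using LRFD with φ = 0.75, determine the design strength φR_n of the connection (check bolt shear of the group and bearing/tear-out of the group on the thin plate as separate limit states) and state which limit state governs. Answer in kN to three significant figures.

398 kN (bolt shear governs)

Bolt shear: A_b = π·12²/4 = 113.1 mm²; R_n = 469 × 113.1 × 10 × 1 / 1000 = 530.4 kN → 0.75 × 530.4 = 398 kN.
Bearing (1.5 l_c t F_u ≤ 3.0 d t F_u): upper limit = 3.0·12·8·450 / 1000 = 129.6 kN.
  Edge l_c = 20 − 14/2 = 13 → r_n = 70.2 kN; interior l_c = 35 − 14 = 21 → r_n = 113.4 kN.
  R_n,bearing = 2·70.2 + 8·113.4 = 1048 kN → 0.75 × 1048 = 786 kN.
Bolt shear governs: 398 kN.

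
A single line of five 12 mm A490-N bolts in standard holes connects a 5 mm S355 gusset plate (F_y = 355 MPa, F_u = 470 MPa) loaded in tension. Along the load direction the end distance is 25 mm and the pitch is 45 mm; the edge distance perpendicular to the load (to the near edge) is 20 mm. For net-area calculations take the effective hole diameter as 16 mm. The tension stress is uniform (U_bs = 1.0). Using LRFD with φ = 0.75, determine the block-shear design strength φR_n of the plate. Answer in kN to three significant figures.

162 kN

Shear plane L_v = 25 + 4·45 = 205 mm; A_gv = 205 × 5 = 1025 mm².
A_nv = (205 − 4.5·16) × 5 = 665 mm².
A_nt = (20 − 0.5·16) × 5 = 60 mm².
0.6 F_u A_nv = 187.5 kN; 0.6 F_y A_gv = 218.3 kN → shear rupture governs the shear term.
R_n = 187.5 + 1.0 × 470 × 60 / 1000 = 215.7 kN.
Design strength φR_n = 0.75 × 215.7 = 162 kN.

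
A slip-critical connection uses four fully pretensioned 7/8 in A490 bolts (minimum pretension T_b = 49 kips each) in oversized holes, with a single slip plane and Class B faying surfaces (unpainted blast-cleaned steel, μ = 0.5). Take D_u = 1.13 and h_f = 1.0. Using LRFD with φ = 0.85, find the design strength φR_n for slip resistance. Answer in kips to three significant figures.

94.1 kips

R_n = μ · D_u · h_f · T_b · n_s · n_b = 0.5 × 1.13 × 1.0 × 49 × 1 × 4 = 110.7 kips.
Design strength φR_n = 0.85 × 110.7 = 94.1 kips.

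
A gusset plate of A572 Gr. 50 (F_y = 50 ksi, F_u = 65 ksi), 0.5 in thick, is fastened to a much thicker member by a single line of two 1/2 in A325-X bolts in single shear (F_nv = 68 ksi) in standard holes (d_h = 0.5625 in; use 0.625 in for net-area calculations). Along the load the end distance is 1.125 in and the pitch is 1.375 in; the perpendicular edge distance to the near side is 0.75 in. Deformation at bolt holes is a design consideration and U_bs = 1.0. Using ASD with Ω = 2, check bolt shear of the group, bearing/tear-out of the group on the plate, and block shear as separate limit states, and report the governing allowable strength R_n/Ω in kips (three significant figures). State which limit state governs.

Bolt shear: A_b = π·0.5²/4 = 0.1963 in²; R_n = 68 × 0.1963 × 2 × 1 = 26.7 kips → 26.7 / 2 = 13.4 kips.
Bearing: edge l_c = 0.8438, r_n = 32.91 kips; interior l_c = 0.8125, r_n = 31.69 kips; R_n = 32.91 + 1·31.69 = 64.59 kips → 32.3 kips.
Block shear: A_gv = 1.25, A_nv = 0.7812, A_nt = 0.2188 in²; R_n = min(0.6F_uA_nv, 0.6F_yA_gv) + U_bs·F_u·A_nt = 44.69 kips → 22.3 kips.
Bolt shear governs: 13.4 kips.

13.4 kips (bolt shear governs)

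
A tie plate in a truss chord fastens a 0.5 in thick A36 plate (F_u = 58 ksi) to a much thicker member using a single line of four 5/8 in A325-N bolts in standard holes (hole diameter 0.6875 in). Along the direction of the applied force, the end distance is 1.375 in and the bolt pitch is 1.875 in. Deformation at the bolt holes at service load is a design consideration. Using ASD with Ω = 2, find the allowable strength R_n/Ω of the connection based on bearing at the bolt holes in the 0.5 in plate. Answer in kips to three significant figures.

79.9 kips

Per bolt r_n = 1.2 l_c t F_u ≤ 2.4 d t F_u; upper limit = 2.4 × 0.625 × 0.5 × 58 = 43.5 kips.
Edge bolt: l_c = 1.375 − 0.6875/2 = 1.031 in → 1.2 × 1.031 × 0.5 × 58 = 35.89 → r_n = 35.89 kips.
Interior bolts: l_c = 1.875 − 0.6875 = 1.188 in → 1.2 × 1.188 × 0.5 × 58 = 41.33 → r_n = 41.33 kips.
R_n = 1 × 35.89 + 3 × 41.33 = 159.9 kips.
Allowable strength R_n/Ω = 159.9 / 2 = 79.9 kips.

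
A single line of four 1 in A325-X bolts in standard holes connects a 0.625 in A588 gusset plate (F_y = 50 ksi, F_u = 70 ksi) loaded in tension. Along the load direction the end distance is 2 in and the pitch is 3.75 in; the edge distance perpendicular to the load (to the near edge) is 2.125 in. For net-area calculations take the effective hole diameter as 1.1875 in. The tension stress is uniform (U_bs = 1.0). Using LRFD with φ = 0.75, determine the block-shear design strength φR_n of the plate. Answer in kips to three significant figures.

229 kips

Shear plane L_v = 2 + 3·3.75 = 13.25 in; A_gv = 13.25 × 0.625 = 8.281 in².
A_nv = (13.25 − 3.5·1.1875) × 0.625 = 5.684 in².
A_nt = (2.125 − 0.5·1.1875) × 0.625 = 0.957 in².
0.6 F_u A_nv = 238.7 kips; 0.6 F_y A_gv = 248.4 kips → shear rupture governs the shear term.
R_n = 238.7 + 1.0 × 70 × 0.957 = 305.7 kips.
Design strength φR_n = 0.75 × 305.7 = 229 kips.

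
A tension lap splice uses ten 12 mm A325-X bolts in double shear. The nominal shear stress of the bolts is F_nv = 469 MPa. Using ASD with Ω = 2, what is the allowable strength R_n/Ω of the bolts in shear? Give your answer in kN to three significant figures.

530 kN

A_b = π × 12² / 4 = 113.1 mm².
R_n = F_nv · A_b · n · n_s = 469 × 113.1 × 10 × 2 / 1000 = 1061 kN.
Allowable strength R_n/Ω = 1061 / 2 = 530 kN.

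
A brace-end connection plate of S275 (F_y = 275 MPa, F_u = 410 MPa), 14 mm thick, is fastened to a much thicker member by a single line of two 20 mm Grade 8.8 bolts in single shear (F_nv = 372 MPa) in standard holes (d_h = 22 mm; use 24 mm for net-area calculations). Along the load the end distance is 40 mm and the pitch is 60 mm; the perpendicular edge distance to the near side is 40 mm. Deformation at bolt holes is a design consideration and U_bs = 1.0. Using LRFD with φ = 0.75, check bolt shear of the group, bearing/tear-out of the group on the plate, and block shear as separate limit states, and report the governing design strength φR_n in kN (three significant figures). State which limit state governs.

175 kN (bolt shear governs)

Bolt shear: A_b = π·20²/4 = 314.2 mm²; R_n = 372 × 314.2 × 2 × 1 / 1000 = 233.7 kN → 0.75 × 233.7 = 175 kN.
Bearing: edge l_c = 29, r_n = 199.8 kN; interior l_c = 38, r_n = 261.7 kN; R_n = 199.8 + 1·261.7 = 461.5 kN → 346 kN.
Block shear: A_gv = 1400, A_nv = 896, A_nt = 392 mm²; R_n = min(0.6F_uA_nv, 0.6F_yA_gv) + U_bs·F_u·A_nt = 381.1 kN → 286 kN.
Bolt shear governs: 175 kN.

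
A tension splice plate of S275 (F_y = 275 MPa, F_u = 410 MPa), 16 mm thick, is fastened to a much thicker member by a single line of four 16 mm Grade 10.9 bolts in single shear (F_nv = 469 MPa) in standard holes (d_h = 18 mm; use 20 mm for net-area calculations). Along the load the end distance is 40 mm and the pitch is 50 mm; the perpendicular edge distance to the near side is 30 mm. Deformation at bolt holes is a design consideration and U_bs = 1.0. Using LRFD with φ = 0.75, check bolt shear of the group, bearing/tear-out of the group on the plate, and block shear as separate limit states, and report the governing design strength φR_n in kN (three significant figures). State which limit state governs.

283 kN (bolt shear governs)

Bolt shear: A_b = π·16²/4 = 201.1 mm²; R_n = 469 × 201.1 × 4 × 1 / 1000 = 377.2 kN → 0.75 × 377.2 = 283 kN.
Bearing: edge l_c = 31, r_n = 244 kN; interior l_c = 32, r_n = 251.9 kN; R_n = 244 + 3·251.9 = 999.7 kN → 750 kN.
Block shear: A_gv = 3040, A_nv = 1920, A_nt = 320 mm²; R_n = min(0.6F_uA_nv, 0.6F_yA_gv) + U_bs·F_u·A_nt = 603.5 kN → 453 kN.
Bolt shear governs: 283 kN.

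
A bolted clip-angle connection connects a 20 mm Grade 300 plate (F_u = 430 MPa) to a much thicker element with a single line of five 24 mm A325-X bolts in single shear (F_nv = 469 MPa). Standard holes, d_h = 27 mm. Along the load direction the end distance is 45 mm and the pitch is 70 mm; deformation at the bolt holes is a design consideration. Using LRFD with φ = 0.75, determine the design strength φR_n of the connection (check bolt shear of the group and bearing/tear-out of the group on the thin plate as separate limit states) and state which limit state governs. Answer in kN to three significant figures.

Bolt shear: A_b = π·24²/4 = 452.4 mm²; R_n = 469 × 452.4 × 5 × 1 / 1000 = 1061 kN → 0.75 × 1061 = 796 kN.
Bearing (1.2 l_c t F_u ≤ 2.4 d t F_u): upper limit = 2.4·24·20·430 / 1000 = 495.4 kN.
  Edge l_c = 45 − 27/2 = 31.5 → r_n = 325.1 kN; interior l_c = 70 − 27 = 43 → r_n = 443.8 kN.
  R_n,bearing = 1·325.1 + 4·443.8 = 2100 kN → 0.75 × 2100 = 1580 kN.
Bolt shear governs: 796 kN.

796 kN (bolt shear governs)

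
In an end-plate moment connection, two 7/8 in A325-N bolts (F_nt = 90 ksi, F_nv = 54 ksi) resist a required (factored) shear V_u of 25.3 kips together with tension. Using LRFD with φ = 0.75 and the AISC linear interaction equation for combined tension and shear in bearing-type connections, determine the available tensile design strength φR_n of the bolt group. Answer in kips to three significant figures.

A_b = π·0.875²/4 = 0.6013 in²; f_rv = 25.3 / (2 × 0.6013) = 21.04 ksi.
F'_nt = 1.3 F_nt − (F_nt / φF_nv) f_rv = 1.3·90 − (90/(0.75·54))·21.04 = 70.25 ksi, capped at F_nt → F'_nt = 70.25 ksi.
R_n = F'_nt · A_b · n = 70.25 × 0.6013 × 2 = 84.49 kips.
Design strength φR_n = 0.75 × 84.49 = 63.4 kips.

63.4 kips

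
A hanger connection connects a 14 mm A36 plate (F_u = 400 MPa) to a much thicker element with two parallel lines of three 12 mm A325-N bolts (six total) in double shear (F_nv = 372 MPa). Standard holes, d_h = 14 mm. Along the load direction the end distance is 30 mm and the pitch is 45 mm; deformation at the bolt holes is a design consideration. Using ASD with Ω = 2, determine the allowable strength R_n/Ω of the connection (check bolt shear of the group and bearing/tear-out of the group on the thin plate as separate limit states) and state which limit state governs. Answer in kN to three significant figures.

Bolt shear: A_b = π·12²/4 = 113.1 mm²; R_n = 372 × 113.1 × 6 × 2 / 1000 = 504.9 kN → 504.9 / 2 = 252 kN.
Bearing (1.2 l_c t F_u ≤ 2.4 d t F_u): upper limit = 2.4·12·14·400 / 1000 = 161.3 kN.
  Edge l_c = 30 − 14/2 = 23 → r_n = 154.6 kN; interior l_c = 45 − 14 = 31 → r_n = 161.3 kN.
  R_n,bearing = 2·154.6 + 4·161.3 = 954.2 kN → 954.2 / 2 = 477 kN.
Bolt shear governs: 252 kN.

252 kN (bolt shear governs)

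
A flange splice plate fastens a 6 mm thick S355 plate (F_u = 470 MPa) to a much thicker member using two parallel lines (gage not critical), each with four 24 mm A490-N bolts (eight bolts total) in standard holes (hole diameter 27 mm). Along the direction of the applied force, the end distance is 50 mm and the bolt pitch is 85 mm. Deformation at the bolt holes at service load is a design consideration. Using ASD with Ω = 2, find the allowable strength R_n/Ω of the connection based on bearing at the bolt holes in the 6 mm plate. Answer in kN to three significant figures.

611 kN

Per bolt r_n = 1.2 l_c t F_u ≤ 2.4 d t F_u; upper limit = 2.4 × 24 × 6 × 470 / 1000 = 162.4 kN.
Edge bolt: l_c = 50 − 27/2 = 36.5 mm → 1.2 × 36.5 × 6 × 470 / 1000 = 123.5 → r_n = 123.5 kN.
Interior bolts: l_c = 85 − 27 = 58 mm → 1.2 × 58 × 6 × 470 / 1000 = 196.3 → r_n = 162.4 kN.
R_n = 2 × 123.5 + 6 × 162.4 = 1222 kN.
Allowable strength R_n/Ω = 1222 / 2 = 611 kN.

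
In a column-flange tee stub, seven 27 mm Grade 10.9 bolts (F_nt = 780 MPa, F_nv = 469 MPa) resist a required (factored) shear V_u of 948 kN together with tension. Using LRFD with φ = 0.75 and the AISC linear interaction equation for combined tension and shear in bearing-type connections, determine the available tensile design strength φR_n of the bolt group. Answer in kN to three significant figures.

1470 kN

A_b = π·27²/4 = 572.6 mm²; f_rv = 948 × 1000 / (7 × 572.6) = 236.5 MPa.
F'_nt = 1.3 F_nt − (F_nt / φF_nv) f_rv = 1.3·780 − (780/(0.75·469))·236.5 = 489.5 MPa, capped at F_nt → F'_nt = 489.5 MPa.
R_n = F'_nt · A_b · n = 489.5 × 572.6 × 7 / 1000 = 1962 kN.
Design strength φR_n = 0.75 × 1962 = 1470 kN.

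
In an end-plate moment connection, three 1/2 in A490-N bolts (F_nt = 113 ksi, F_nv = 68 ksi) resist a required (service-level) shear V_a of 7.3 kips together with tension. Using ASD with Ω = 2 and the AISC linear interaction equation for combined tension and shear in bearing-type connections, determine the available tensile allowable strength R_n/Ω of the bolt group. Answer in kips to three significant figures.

31.1 kips

A_b = π·0.5²/4 = 0.1963 in²; f_rv = 7.3 / (3 × 0.1963) = 12.39 ksi.
F'_nt = 1.3 F_nt − (Ω F_nt / F_nv) f_rv = 1.3·113 − (2·113/68)·12.39 = 105.7 ksi, capped at F_nt → F'_nt = 105.7 ksi.
R_n = F'_nt · A_b · n = 105.7 × 0.1963 × 3 = 62.27 kips.
Allowable strength R_n/Ω = 62.27 / 2 = 31.1 kips.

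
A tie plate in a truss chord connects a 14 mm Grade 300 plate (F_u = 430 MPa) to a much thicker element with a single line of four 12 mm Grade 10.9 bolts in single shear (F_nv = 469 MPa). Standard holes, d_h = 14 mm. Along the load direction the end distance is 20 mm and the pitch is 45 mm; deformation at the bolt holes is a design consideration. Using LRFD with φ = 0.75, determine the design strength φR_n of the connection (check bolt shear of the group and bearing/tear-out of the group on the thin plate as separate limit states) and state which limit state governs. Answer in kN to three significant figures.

Bolt shear: A_b = π·12²/4 = 113.1 mm²; R_n = 469 × 113.1 × 4 × 1 / 1000 = 212.2 kN → 0.75 × 212.2 = 159 kN.
Bearing (1.2 l_c t F_u ≤ 2.4 d t F_u): upper limit = 2.4·12·14·430 / 1000 = 173.4 kN.
  Edge l_c = 20 − 14/2 = 13 → r_n = 93.91 kN; interior l_c = 45 − 14 = 31 → r_n = 173.4 kN.
  R_n,bearing = 1·93.91 + 3·173.4 = 614 kN → 0.75 × 614 = 461 kN.
Bolt shear governs: 159 kN.

159 kN (bolt shear governs)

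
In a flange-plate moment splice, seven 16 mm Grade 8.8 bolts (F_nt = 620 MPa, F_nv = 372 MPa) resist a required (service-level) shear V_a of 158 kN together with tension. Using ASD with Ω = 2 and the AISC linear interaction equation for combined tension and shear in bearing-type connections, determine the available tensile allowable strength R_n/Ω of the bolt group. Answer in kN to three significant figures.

A_b = π·16²/4 = 201.1 mm²; f_rv = 158 × 1000 / (7 × 201.1) = 112.3 MPa.
F'_nt = 1.3 F_nt − (Ω F_nt / F_nv) f_rv = 1.3·620 − (2·620/372)·112.3 = 431.8 MPa, capped at F_nt → F'_nt = 431.8 MPa.
R_n = F'_nt · A_b · n = 431.8 × 201.1 × 7 / 1000 = 607.7 kN.
Allowable strength R_n/Ω = 607.7 / 2 = 304 kN.

304 kN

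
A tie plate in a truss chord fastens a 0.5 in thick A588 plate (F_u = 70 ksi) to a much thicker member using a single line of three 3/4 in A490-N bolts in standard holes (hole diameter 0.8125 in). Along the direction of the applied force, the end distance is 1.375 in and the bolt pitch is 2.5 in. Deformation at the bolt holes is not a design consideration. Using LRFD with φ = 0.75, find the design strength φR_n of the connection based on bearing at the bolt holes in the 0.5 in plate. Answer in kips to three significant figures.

Per bolt r_n = 1.5 l_c t F_u ≤ 3.0 d t F_u; upper limit = 3.0 × 0.75 × 0.5 × 70 = 78.75 kips.
Edge bolt: l_c = 1.375 − 0.8125/2 = 0.9688 in → 1.5 × 0.9688 × 0.5 × 70 = 50.86 → r_n = 50.86 kips.
Interior bolts: l_c = 2.5 − 0.8125 = 1.688 in → 1.5 × 1.688 × 0.5 × 70 = 88.59 → r_n = 78.75 kips.
R_n = 1 × 50.86 + 2 × 78.75 = 208.4 kips.
Design strength φR_n = 0.75 × 208.4 = 156 kips.

156 kips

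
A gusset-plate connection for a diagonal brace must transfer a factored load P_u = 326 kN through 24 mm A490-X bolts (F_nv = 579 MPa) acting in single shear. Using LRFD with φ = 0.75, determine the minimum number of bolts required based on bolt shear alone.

A_b = π·24²/4 = 452.4 mm².
Per-bolt design strength φR_n = 0.75 × 579 × 452.4 × 1 / 1000 = 196.5 kN.
n ≥ 326 / 196.5 = 1.659 → use 2 bolts.

2 bolts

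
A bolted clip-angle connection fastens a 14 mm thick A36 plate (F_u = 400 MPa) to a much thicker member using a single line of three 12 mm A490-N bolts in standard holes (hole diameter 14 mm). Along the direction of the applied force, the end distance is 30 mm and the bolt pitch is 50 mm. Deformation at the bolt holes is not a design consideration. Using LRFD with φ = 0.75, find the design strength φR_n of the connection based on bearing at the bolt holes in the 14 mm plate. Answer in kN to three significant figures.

Per bolt r_n = 1.5 l_c t F_u ≤ 3.0 d t F_u; upper limit = 3.0 × 12 × 14 × 400 / 1000 = 201.6 kN.
Edge bolt: l_c = 30 − 14/2 = 23 mm → 1.5 × 23 × 14 × 400 / 1000 = 193.2 → r_n = 193.2 kN.
Interior bolts: l_c = 50 − 14 = 36 mm → 1.5 × 36 × 14 × 400 / 1000 = 302.4 → r_n = 201.6 kN.
R_n = 1 × 193.2 + 2 × 201.6 = 596.4 kN.
Design strength φR_n = 0.75 × 596.4 = 447 kN.

447 kN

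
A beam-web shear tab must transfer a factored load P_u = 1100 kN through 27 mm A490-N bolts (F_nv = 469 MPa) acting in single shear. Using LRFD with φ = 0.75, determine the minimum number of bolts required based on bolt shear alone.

A_b = π·27²/4 = 572.6 mm².
Per-bolt design strength φR_n = 0.75 × 469 × 572.6 × 1 / 1000 = 201.4 kN.
n ≥ 1100 / 201.4 = 5.462 → use 6 bolts.

6 bolts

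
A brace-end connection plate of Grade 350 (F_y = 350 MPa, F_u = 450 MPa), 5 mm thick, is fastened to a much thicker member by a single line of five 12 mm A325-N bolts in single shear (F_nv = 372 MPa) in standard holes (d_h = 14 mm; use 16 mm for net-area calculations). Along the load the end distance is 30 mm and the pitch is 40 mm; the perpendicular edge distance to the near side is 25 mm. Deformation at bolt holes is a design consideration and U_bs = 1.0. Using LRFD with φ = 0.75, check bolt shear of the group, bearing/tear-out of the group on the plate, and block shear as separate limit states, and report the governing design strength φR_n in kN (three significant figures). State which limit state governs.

Bolt shear: A_b = π·12²/4 = 113.1 mm²; R_n = 372 × 113.1 × 5 × 1 / 1000 = 210.4 kN → 0.75 × 210.4 = 158 kN.
Bearing: edge l_c = 23, r_n = 62.1 kN; interior l_c = 26, r_n = 64.8 kN; R_n = 62.1 + 4·64.8 = 321.3 kN → 241 kN.
Block shear: A_gv = 950, A_nv = 590, A_nt = 85 mm²; R_n = min(0.6F_uA_nv, 0.6F_yA_gv) + U_bs·F_u·A_nt = 197.6 kN → 148 kN.
Block shear governs: 148 kN.

148 kN (block shear governs)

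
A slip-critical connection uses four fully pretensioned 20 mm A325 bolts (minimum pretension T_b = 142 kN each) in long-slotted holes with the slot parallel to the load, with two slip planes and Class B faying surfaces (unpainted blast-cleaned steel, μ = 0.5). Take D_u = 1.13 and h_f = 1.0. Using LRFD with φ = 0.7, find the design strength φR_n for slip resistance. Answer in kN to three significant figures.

R_n = μ · D_u · h_f · T_b · n_s · n_b = 0.5 × 1.13 × 1.0 × 142 × 2 × 4 = 641.8 kN.
Design strength φR_n = 0.7 × 641.8 = 449 kN.

449 kN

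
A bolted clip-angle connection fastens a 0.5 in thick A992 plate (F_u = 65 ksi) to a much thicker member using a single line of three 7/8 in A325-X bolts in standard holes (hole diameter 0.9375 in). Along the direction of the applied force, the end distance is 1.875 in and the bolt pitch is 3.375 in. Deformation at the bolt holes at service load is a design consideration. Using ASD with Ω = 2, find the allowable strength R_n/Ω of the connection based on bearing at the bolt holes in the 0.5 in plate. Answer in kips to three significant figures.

Per bolt r_n = 1.2 l_c t F_u ≤ 2.4 d t F_u; upper limit = 2.4 × 0.875 × 0.5 × 65 = 68.25 kips.
Edge bolt: l_c = 1.875 − 0.9375/2 = 1.406 in → 1.2 × 1.406 × 0.5 × 65 = 54.84 → r_n = 54.84 kips.
Interior bolts: l_c = 3.375 − 0.9375 = 2.438 in → 1.2 × 2.438 × 0.5 × 65 = 95.06 → r_n = 68.25 kips.
R_n = 1 × 54.84 + 2 × 68.25 = 191.3 kips.
Allowable strength R_n/Ω = 191.3 / 2 = 95.7 kips.

95.7 kips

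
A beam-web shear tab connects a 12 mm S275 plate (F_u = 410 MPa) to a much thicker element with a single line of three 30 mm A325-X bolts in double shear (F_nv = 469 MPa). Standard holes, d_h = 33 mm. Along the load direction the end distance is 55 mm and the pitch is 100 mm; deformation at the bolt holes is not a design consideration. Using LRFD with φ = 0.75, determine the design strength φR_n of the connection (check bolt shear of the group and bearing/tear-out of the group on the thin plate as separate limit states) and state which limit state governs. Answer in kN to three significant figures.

Bolt shear: A_b = π·30²/4 = 706.9 mm²; R_n = 469 × 706.9 × 3 × 2 / 1000 = 1989 kN → 0.75 × 1989 = 1490 kN.
Bearing (1.5 l_c t F_u ≤ 3.0 d t F_u): upper limit = 3.0·30·12·410 / 1000 = 442.8 kN.
  Edge l_c = 55 − 33/2 = 38.5 → r_n = 284.1 kN; interior l_c = 100 − 33 = 67 → r_n = 442.8 kN.
  R_n,bearing = 1·284.1 + 2·442.8 = 1170 kN → 0.75 × 1170 = 877 kN.
Bearing governs: 877 kN.

877 kN (bearing governs)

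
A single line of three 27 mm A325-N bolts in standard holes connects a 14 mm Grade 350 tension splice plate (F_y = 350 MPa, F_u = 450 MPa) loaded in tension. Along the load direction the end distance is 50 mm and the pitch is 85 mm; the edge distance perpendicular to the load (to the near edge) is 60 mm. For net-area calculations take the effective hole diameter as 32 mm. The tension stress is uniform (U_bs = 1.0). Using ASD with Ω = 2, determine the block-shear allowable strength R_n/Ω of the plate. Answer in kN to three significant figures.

Shear plane L_v = 50 + 2·85 = 220 mm; A_gv = 220 × 14 = 3080 mm².
A_nv = (220 − 2.5·32) × 14 = 1960 mm².
A_nt = (60 − 0.5·32) × 14 = 616 mm².
0.6 F_u A_nv = 529.2 kN; 0.6 F_y A_gv = 646.8 kN → shear rupture governs the shear term.
R_n = 529.2 + 1.0 × 450 × 616 / 1000 = 806.4 kN.
Allowable strength R_n/Ω = 806.4 / 2 = 403 kN.

403 kN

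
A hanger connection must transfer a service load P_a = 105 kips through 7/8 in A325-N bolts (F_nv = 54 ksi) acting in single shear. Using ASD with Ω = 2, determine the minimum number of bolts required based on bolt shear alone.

A_b = π·0.875²/4 = 0.6013 in².
Per-bolt allowable strength R_n/Ω = 54 × 0.6013 × 1 / 2 = 16.24 kips.
n ≥ 105 / 16.24 = 6.467 → use 7 bolts.

7 bolts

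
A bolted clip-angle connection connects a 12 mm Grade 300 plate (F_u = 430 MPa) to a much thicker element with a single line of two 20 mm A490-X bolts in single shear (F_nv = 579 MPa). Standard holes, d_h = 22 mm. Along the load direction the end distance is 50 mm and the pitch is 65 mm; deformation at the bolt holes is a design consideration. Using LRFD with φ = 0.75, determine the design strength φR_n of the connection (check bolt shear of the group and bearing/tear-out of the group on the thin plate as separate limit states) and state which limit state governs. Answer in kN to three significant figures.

273 kN (bolt shear governs)

Bolt shear: A_b = π·20²/4 = 314.2 mm²; R_n = 579 × 314.2 × 2 × 1 / 1000 = 363.8 kN → 0.75 × 363.8 = 273 kN.
Bearing (1.2 l_c t F_u ≤ 2.4 d t F_u): upper limit = 2.4·20·12·430 / 1000 = 247.7 kN.
  Edge l_c = 50 − 22/2 = 39 → r_n = 241.5 kN; interior l_c = 65 − 22 = 43 → r_n = 247.7 kN.
  R_n,bearing = 1·241.5 + 1·247.7 = 489.2 kN → 0.75 × 489.2 = 367 kN.
Bolt shear governs: 273 kN.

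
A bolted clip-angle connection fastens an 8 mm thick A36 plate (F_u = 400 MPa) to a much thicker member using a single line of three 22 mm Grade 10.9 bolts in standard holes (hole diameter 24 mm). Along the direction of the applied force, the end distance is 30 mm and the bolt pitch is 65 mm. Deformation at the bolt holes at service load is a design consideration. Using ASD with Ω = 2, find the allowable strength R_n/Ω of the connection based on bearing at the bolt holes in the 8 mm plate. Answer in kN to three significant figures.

192 kN

Per bolt r_n = 1.2 l_c t F_u ≤ 2.4 d t F_u; upper limit = 2.4 × 22 × 8 × 400 / 1000 = 169 kN.
Edge bolt: l_c = 30 − 24/2 = 18 mm → 1.2 × 18 × 8 × 400 / 1000 = 69.12 → r_n = 69.12 kN.
Interior bolts: l_c = 65 − 24 = 41 mm → 1.2 × 41 × 8 × 400 / 1000 = 157.4 → r_n = 157.4 kN.
R_n = 1 × 69.12 + 2 × 157.4 = 384 kN.
Allowable strength R_n/Ω = 384 / 2 = 192 kN.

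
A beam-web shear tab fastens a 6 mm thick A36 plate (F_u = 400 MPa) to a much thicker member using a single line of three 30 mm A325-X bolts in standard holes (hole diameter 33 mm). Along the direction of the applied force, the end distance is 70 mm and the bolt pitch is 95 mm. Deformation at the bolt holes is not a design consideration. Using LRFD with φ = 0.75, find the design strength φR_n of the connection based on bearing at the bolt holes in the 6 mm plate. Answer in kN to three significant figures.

468 kN

Per bolt r_n = 1.5 l_c t F_u ≤ 3.0 d t F_u; upper limit = 3.0 × 30 × 6 × 400 / 1000 = 216 kN.
Edge bolt: l_c = 70 − 33/2 = 53.5 mm → 1.5 × 53.5 × 6 × 400 / 1000 = 192.6 → r_n = 192.6 kN.
Interior bolts: l_c = 95 − 33 = 62 mm → 1.5 × 62 × 6 × 400 / 1000 = 223.2 → r_n = 216 kN.
R_n = 1 × 192.6 + 2 × 216 = 624.6 kN.
Design strength φR_n = 0.75 × 624.6 = 468 kN.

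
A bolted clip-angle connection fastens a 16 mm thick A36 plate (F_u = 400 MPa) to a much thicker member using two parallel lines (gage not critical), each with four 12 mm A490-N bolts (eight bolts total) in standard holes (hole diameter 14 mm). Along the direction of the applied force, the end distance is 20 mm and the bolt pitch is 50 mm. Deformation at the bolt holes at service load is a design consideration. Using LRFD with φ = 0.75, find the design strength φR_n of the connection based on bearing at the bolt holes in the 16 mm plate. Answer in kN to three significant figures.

Per bolt r_n = 1.2 l_c t F_u ≤ 2.4 d t F_u; upper limit = 2.4 × 12 × 16 × 400 / 1000 = 184.3 kN.
Edge bolt: l_c = 20 − 14/2 = 13 mm → 1.2 × 13 × 16 × 400 / 1000 = 99.84 → r_n = 99.84 kN.
Interior bolts: l_c = 50 − 14 = 36 mm → 1.2 × 36 × 16 × 400 / 1000 = 276.5 → r_n = 184.3 kN.
R_n = 2 × 99.84 + 6 × 184.3 = 1306 kN.
Design strength φR_n = 0.75 × 1306 = 979 kN.

979 kN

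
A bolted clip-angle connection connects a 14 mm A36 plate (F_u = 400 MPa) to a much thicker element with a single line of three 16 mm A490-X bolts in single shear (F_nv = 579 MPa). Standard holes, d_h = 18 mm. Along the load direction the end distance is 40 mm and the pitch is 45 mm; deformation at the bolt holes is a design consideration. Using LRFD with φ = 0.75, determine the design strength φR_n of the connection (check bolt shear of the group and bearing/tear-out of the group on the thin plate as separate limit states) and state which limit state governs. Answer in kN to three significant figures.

262 kN (bolt shear governs)

Bolt shear: A_b = π·16²/4 = 201.1 mm²; R_n = 579 × 201.1 × 3 × 1 / 1000 = 349.2 kN → 0.75 × 349.2 = 262 kN.
Bearing (1.2 l_c t F_u ≤ 2.4 d t F_u): upper limit = 2.4·16·14·400 / 1000 = 215 kN.
  Edge l_c = 40 − 18/2 = 31 → r_n = 208.3 kN; interior l_c = 45 − 18 = 27 → r_n = 181.4 kN.
  R_n,bearing = 1·208.3 + 2·181.4 = 571.2 kN → 0.75 × 571.2 = 428 kN.
Bolt shear governs: 262 kN.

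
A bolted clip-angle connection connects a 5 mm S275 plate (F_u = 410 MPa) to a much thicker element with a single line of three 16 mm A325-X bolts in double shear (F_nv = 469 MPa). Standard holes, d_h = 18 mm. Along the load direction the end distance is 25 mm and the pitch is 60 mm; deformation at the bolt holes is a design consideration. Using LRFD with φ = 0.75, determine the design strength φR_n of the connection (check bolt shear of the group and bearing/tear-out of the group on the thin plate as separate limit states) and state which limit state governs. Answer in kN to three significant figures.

Bolt shear: A_b = π·16²/4 = 201.1 mm²; R_n = 469 × 201.1 × 3 × 2 / 1000 = 565.8 kN → 0.75 × 565.8 = 424 kN.
Bearing (1.2 l_c t F_u ≤ 2.4 d t F_u): upper limit = 2.4·16·5·410 / 1000 = 78.72 kN.
  Edge l_c = 25 − 18/2 = 16 → r_n = 39.36 kN; interior l_c = 60 − 18 = 42 → r_n = 78.72 kN.
  R_n,bearing = 1·39.36 + 2·78.72 = 196.8 kN → 0.75 × 196.8 = 148 kN.
Bearing governs: 148 kN.

148 kN (bearing governs)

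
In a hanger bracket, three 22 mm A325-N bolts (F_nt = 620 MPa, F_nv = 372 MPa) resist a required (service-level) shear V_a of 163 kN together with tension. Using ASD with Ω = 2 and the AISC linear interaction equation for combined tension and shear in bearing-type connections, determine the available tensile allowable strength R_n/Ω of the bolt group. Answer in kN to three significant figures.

188 kN

A_b = π·22²/4 = 380.1 mm²; f_rv = 163 × 1000 / (3 × 380.1) = 142.9 MPa.
F'_nt = 1.3 F_nt − (Ω F_nt / F_nv) f_rv = 1.3·620 − (2·620/372)·142.9 = 329.6 MPa, capped at F_nt → F'_nt = 329.6 MPa.
R_n = F'_nt · A_b · n = 329.6 × 380.1 × 3 / 1000 = 375.8 kN.
Allowable strength R_n/Ω = 375.8 / 2 = 188 kN.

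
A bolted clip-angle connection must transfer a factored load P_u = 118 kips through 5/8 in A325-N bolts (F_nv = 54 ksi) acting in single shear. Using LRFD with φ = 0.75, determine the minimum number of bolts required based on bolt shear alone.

10 bolts

A_b = π·0.625²/4 = 0.3068 in².
Per-bolt design strength φR_n = 0.75 × 54 × 0.3068 × 1 = 12.43 kips.
n ≥ 118 / 12.43 = 9.497 → use 10 bolts.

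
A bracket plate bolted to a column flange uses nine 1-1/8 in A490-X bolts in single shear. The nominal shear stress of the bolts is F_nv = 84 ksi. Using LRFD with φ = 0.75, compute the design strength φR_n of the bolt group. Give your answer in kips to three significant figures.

564 kips

A_b = π × 1.125² / 4 = 0.994 in².
R_n = F_nv · A_b · n · n_s = 84 × 0.994 × 9 × 1 = 751.5 kips.
Design strength φR_n = 0.75 × 751.5 = 564 kips.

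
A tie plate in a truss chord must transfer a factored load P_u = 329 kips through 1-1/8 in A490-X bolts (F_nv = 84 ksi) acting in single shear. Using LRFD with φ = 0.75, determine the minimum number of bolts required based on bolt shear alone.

A_b = π·1.125²/4 = 0.994 in².
Per-bolt design strength φR_n = 0.75 × 84 × 0.994 × 1 = 62.62 kips.
n ≥ 329 / 62.62 = 5.254 → use 6 bolts.

6 bolts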